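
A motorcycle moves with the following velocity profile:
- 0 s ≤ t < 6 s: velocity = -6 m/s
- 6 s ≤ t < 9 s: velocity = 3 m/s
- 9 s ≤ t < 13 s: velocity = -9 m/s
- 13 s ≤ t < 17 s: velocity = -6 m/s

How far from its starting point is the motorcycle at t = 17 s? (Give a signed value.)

Displacement is the signed area under the v-t curve.
0–6 s: -6 × 6 = -36 m
6–9 s: 3 × 3 = 9 m
9–13 s: -9 × 4 = -36 m
13–17 s: -6 × 4 = -24 m
Net displacement = -87 m

-87 m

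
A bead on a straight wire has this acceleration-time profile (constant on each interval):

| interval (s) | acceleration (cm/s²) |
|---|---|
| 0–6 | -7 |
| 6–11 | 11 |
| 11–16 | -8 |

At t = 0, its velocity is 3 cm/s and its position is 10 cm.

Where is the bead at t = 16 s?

-175.5 cm

On each constant-a segment, Δv = aΔt and Δx = v₀Δt + ½aΔt²; chain segment to segment.
0–6 s: v starts 3 cm/s; Δx = 3·6 + ½·-7·6² = -108 cm; v ends -39 cm/s.
6–11 s: v starts -39 cm/s; Δx = -39·5 + ½·11·5² = -57.5 cm; v ends 16 cm/s.
11–16 s: v starts 16 cm/s; Δx = 16·5 + ½·-8·5² = -20 cm; v ends -24 cm/s.
x(16) = 10 + Σ Δx = -175.5 cm.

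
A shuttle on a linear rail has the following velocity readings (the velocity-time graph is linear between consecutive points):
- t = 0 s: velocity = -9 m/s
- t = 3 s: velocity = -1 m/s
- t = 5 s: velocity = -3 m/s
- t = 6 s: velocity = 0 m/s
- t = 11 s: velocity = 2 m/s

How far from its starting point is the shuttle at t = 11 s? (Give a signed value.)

Net displacement equals the area under the velocity-time graph (areas below the axis count negative).
0–3 s: ½(-9 + -1)(3) = -15 m
3–5 s: ½(-1 + -3)(2) = -4 m
5–6 s: ½(-3 + 0)(1) = -1.5 m
6–11 s: ½(0 + 2)(5) = 5 m
Net displacement = -15.5 m

-15.5 m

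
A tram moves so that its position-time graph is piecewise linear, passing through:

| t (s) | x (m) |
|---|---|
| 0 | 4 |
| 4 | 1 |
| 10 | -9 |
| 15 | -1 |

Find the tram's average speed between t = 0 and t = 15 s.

Average speed = (total path length)/(elapsed time); on a piecewise-linear x-t graph the path length is Σ|Δx|.
0–4 s: |Δx| = |1 − 4| = 3 m
4–10 s: |Δx| = |-9 − 1| = 10 m
10–15 s: |Δx| = |-1 − -9| = 8 m
Total path = 21 m; average speed = 21/15 = 1.4 m/s.

1.4 m/s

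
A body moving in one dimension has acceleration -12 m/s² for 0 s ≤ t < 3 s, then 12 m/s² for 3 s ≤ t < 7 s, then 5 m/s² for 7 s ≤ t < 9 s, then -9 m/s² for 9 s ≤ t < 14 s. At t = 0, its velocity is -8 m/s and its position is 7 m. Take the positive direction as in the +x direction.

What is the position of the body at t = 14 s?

-175.5 m

On each constant-a segment, Δv = aΔt and Δx = v₀Δt + ½aΔt²; chain segment to segment.
0–3 s: v starts -8 m/s; Δx = -8·3 + ½·-12·3² = -78 m; v ends -44 m/s.
3–7 s: v starts -44 m/s; Δx = -44·4 + ½·12·4² = -80 m; v ends 4 m/s.
7–9 s: v starts 4 m/s; Δx = 4·2 + ½·5·2² = 18 m; v ends 14 m/s.
9–14 s: v starts 14 m/s; Δx = 14·5 + ½·-9·5² = -42.5 m; v ends -31 m/s.
x(14) = 7 + Σ Δx = -175.5 m.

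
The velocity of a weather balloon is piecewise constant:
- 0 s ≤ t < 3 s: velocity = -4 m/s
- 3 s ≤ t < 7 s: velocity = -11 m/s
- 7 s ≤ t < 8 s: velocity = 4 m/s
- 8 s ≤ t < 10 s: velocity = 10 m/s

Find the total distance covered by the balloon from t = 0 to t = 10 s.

80 m

Total distance travelled is ∫|v| dt — sum the magnitudes of each area piece.
0–3 s: |-4| × 3 = 12 m
3–7 s: |-11| × 4 = 44 m
7–8 s: |4| × 1 = 4 m
8–10 s: |10| × 2 = 20 m
Total distance = 80 m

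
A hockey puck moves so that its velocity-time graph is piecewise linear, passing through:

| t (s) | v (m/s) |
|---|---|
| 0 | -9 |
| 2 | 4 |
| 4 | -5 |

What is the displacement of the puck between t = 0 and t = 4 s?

-6 m

Net displacement equals the area under the velocity-time graph (areas below the axis count negative).
0–2 s: ½(-9 + 4)(2) = -5 m
2–4 s: ½(4 + -5)(2) = -1 m
Net displacement = -6 m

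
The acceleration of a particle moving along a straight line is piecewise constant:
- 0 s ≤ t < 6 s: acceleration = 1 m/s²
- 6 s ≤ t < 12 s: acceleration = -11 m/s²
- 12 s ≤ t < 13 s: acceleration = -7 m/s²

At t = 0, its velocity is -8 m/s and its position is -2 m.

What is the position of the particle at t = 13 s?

-313.5 m

On each constant-a segment, Δv = aΔt and Δx = v₀Δt + ½aΔt²; chain segment to segment.
0–6 s: v starts -8 m/s; Δx = -8·6 + ½·1·6² = -30 m; v ends -2 m/s.
6–12 s: v starts -2 m/s; Δx = -2·6 + ½·-11·6² = -210 m; v ends -68 m/s.
12–13 s: v starts -68 m/s; Δx = -68·1 + ½·-7·1² = -71.5 m; v ends -75 m/s.
x(13) = -2 + Σ Δx = -313.5 m.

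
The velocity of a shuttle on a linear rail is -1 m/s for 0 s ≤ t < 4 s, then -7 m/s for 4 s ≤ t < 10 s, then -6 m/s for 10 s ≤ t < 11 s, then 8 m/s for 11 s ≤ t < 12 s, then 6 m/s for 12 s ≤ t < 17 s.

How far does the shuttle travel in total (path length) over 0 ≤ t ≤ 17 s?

Total distance travelled is ∫|v| dt — sum the magnitudes of each area piece.
0–4 s: |-1| × 4 = 4 m
4–10 s: |-7| × 6 = 42 m
10–11 s: |-6| × 1 = 6 m
11–12 s: |8| × 1 = 8 m
12–17 s: |6| × 5 = 30 m
Total distance = 90 m

90 m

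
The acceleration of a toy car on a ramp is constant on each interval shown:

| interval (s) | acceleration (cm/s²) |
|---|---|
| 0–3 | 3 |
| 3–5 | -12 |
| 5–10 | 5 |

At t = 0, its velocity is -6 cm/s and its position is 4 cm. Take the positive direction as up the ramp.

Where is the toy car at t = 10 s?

On each constant-a segment, Δv = aΔt and Δx = v₀Δt + ½aΔt²; chain segment to segment.
0–3 s: v starts -6 cm/s; Δx = -6·3 + ½·3·3² = -4.5 cm; v ends 3 cm/s.
3–5 s: v starts 3 cm/s; Δx = 3·2 + ½·-12·2² = -18 cm; v ends -21 cm/s.
5–10 s: v starts -21 cm/s; Δx = -21·5 + ½·5·5² = -42.5 cm; v ends 4 cm/s.
x(10) = 4 + Σ Δx = -61 cm.

-61 cm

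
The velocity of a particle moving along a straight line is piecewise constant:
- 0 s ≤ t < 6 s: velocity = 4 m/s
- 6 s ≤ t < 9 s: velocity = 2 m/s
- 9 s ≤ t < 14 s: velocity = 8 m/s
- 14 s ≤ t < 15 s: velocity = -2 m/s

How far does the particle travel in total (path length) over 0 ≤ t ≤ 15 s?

Total distance travelled is ∫|v| dt — sum the magnitudes of each area piece.
0–6 s: |4| × 6 = 24 m
6–9 s: |2| × 3 = 6 m
9–14 s: |8| × 5 = 40 m
14–15 s: |-2| × 1 = 2 m
Total distance = 72 m

72 m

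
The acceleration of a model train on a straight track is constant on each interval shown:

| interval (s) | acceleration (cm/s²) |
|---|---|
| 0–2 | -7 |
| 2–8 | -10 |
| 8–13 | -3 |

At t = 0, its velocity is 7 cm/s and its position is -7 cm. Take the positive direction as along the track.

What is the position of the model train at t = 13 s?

-601.5 cm

On each constant-a segment, Δv = aΔt and Δx = v₀Δt + ½aΔt²; chain segment to segment.
0–2 s: v starts 7 cm/s; Δx = 7·2 + ½·-7·2² = 0 cm; v ends -7 cm/s.
2–8 s: v starts -7 cm/s; Δx = -7·6 + ½·-10·6² = -222 cm; v ends -67 cm/s.
8–13 s: v starts -67 cm/s; Δx = -67·5 + ½·-3·5² = -372.5 cm; v ends -82 cm/s.
x(13) = -7 + Σ Δx = -601.5 cm.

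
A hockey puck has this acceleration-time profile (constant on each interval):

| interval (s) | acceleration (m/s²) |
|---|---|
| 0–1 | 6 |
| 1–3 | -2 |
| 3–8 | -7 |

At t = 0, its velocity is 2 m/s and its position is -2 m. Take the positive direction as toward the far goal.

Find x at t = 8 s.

-52.5 m

On each constant-a segment, Δv = aΔt and Δx = v₀Δt + ½aΔt²; chain segment to segment.
0–1 s: v starts 2 m/s; Δx = 2·1 + ½·6·1² = 5 m; v ends 8 m/s.
1–3 s: v starts 8 m/s; Δx = 8·2 + ½·-2·2² = 12 m; v ends 4 m/s.
3–8 s: v starts 4 m/s; Δx = 4·5 + ½·-7·5² = -67.5 m; v ends -31 m/s.
x(8) = -2 + Σ Δx = -52.5 m.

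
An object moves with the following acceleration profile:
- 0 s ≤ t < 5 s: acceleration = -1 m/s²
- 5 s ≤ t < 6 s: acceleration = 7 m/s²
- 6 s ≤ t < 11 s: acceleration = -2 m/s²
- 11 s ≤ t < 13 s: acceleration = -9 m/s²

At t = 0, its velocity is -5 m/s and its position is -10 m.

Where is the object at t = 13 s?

On each constant-a segment, Δv = aΔt and Δx = v₀Δt + ½aΔt²; chain segment to segment.
0–5 s: v starts -5 m/s; Δx = -5·5 + ½·-1·5² = -37.5 m; v ends -10 m/s.
5–6 s: v starts -10 m/s; Δx = -10·1 + ½·7·1² = -6.5 m; v ends -3 m/s.
6–11 s: v starts -3 m/s; Δx = -3·5 + ½·-2·5² = -40 m; v ends -13 m/s.
11–13 s: v starts -13 m/s; Δx = -13·2 + ½·-9·2² = -44 m; v ends -31 m/s.
x(13) = -10 + Σ Δx = -138 m.

-138 m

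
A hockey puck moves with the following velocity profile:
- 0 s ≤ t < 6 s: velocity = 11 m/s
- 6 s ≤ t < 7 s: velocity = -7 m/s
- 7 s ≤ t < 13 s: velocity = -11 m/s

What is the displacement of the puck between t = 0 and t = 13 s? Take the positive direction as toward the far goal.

Displacement is the signed area under the v-t curve.
0–6 s: 11 × 6 = 66 m
6–7 s: -7 × 1 = -7 m
7–13 s: -11 × 6 = -66 m
Net displacement = -7 m

-7 m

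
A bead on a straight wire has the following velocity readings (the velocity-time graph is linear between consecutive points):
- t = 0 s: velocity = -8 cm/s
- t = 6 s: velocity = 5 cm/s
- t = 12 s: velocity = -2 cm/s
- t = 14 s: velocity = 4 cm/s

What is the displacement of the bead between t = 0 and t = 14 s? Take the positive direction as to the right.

2 cm

Displacement is the signed area under the v-t curve.
0–6 s: ½(-8 + 5)(6) = -9 cm
6–12 s: ½(5 + -2)(6) = 9 cm
12–14 s: ½(-2 + 4)(2) = 2 cm
Net displacement = 2 cm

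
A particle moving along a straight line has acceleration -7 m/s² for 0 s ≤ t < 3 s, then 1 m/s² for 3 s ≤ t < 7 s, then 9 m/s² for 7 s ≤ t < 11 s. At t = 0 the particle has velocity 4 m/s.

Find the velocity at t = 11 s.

23 m/s

Δv equals the area under the a-t graph; then v = v₀ + Δv.
0–3 s: -7 × 3 = -21 m/s
3–7 s: 1 × 4 = 4 m/s
7–11 s: 9 × 4 = 36 m/s
Δv = 19 m/s, so v(11) = 4 + (19) = 23 m/s.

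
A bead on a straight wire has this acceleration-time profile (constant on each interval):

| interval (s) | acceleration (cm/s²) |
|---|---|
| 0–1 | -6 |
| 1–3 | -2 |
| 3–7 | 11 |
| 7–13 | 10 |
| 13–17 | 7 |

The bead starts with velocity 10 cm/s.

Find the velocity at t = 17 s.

132 cm/s

Δv equals the area under the a-t graph; then v = v₀ + Δv.
0–1 s: -6 × 1 = -6 cm/s
1–3 s: -2 × 2 = -4 cm/s
3–7 s: 11 × 4 = 44 cm/s
7–13 s: 10 × 6 = 60 cm/s
13–17 s: 7 × 4 = 28 cm/s
Δv = 122 cm/s, so v(17) = 10 + (122) = 132 cm/s.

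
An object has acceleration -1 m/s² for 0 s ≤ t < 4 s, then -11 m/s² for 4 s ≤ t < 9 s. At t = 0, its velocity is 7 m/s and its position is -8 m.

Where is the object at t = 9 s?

On each constant-a segment, Δv = aΔt and Δx = v₀Δt + ½aΔt²; chain segment to segment.
0–4 s: v starts 7 m/s; Δx = 7·4 + ½·-1·4² = 20 m; v ends 3 m/s.
4–9 s: v starts 3 m/s; Δx = 3·5 + ½·-11·5² = -122.5 m; v ends -52 m/s.
x(9) = -8 + Σ Δx = -110.5 m.

-110.5 m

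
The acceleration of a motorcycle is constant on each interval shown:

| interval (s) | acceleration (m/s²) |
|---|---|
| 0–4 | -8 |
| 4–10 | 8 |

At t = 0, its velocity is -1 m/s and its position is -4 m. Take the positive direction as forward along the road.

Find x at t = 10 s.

On each constant-a segment, Δv = aΔt and Δx = v₀Δt + ½aΔt²; chain segment to segment.
0–4 s: v starts -1 m/s; Δx = -1·4 + ½·-8·4² = -68 m; v ends -33 m/s.
4–10 s: v starts -33 m/s; Δx = -33·6 + ½·8·6² = -54 m; v ends 15 m/s.
x(10) = -4 + Σ Δx = -126 m.

-126 m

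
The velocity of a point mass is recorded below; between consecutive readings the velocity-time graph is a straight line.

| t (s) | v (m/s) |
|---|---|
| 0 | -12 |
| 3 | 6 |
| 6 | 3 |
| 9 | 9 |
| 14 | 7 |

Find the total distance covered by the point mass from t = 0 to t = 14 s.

86.5 m

Distance (not displacement) is the total path length: add the absolute areas under v-t.
0–3 s: v = 0 at t = 2 s; triangle areas 12 + 3 = 15 m
3–6 s: |½(6 + 3)(3)| = 13.5 m
6–9 s: |½(3 + 9)(3)| = 18 m
9–14 s: |½(9 + 7)(5)| = 40 m
Total distance = 86.5 m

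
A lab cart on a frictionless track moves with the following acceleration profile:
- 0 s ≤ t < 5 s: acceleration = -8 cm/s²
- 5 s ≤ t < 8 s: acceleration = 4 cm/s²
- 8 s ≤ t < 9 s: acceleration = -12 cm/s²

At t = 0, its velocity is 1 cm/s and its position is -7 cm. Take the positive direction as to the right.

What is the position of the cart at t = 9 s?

On each constant-a segment, Δv = aΔt and Δx = v₀Δt + ½aΔt²; chain segment to segment.
0–5 s: v starts 1 cm/s; Δx = 1·5 + ½·-8·5² = -95 cm; v ends -39 cm/s.
5–8 s: v starts -39 cm/s; Δx = -39·3 + ½·4·3² = -99 cm; v ends -27 cm/s.
8–9 s: v starts -27 cm/s; Δx = -27·1 + ½·-12·1² = -33 cm; v ends -39 cm/s.
x(9) = -7 + Σ Δx = -234 cm.

-234 cm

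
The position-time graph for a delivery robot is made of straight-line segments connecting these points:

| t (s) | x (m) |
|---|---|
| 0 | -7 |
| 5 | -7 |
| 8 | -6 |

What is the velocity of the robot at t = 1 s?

Velocity is the slope of the x-t graph on 0–5 s: (-7 − -7)/(5 − 0) = 0 m/s.

0 m/s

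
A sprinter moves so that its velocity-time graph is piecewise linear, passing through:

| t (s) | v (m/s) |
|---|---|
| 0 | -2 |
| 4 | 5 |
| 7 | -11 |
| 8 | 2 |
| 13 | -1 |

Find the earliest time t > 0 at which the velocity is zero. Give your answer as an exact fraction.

v changes sign on 0–4 s (from -2 to 5); the graph is linear there, so v = 0 at t = 0 + (2)·(4 − 0)/(5 − -2) = 8/7 s.

t = 8/7 s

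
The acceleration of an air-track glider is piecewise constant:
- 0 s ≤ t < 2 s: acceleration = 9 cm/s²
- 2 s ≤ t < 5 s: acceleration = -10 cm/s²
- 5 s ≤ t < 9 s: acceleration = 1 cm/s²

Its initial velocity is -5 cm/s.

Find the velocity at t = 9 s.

Δv equals the area under the a-t graph; then v = v₀ + Δv.
0–2 s: 9 × 2 = 18 cm/s
2–5 s: -10 × 3 = -30 cm/s
5–9 s: 1 × 4 = 4 cm/s
Δv = -8 cm/s, so v(9) = -5 + (-8) = -13 cm/s.

-13 cm/s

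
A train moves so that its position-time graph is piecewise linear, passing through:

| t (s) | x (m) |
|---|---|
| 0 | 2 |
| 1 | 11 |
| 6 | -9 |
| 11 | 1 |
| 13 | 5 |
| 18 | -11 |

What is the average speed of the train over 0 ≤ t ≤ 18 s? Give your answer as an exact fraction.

59/18 m/s

Average speed = (total path length)/(elapsed time); on a piecewise-linear x-t graph the path length is Σ|Δx|.
0–1 s: |Δx| = |11 − 2| = 9 m
1–6 s: |Δx| = |-9 − 11| = 20 m
6–11 s: |Δx| = |1 − -9| = 10 m
11–13 s: |Δx| = |5 − 1| = 4 m
13–18 s: |Δx| = |-11 − 5| = 16 m
Total path = 59 m; average speed = 59/18 = 59/18 m/s.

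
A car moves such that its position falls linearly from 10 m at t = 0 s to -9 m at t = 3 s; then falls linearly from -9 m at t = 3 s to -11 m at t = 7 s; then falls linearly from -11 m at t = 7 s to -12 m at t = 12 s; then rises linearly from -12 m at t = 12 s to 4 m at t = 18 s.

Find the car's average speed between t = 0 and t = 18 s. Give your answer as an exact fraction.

19/9 m/s

Average speed = (total path length)/(elapsed time); on a piecewise-linear x-t graph the path length is Σ|Δx|.
0–3 s: |Δx| = |-9 − 10| = 19 m
3–7 s: |Δx| = |-11 − -9| = 2 m
7–12 s: |Δx| = |-12 − -11| = 1 m
12–18 s: |Δx| = |4 − -12| = 16 m
Total path = 38 m; average speed = 38/18 = 19/9 m/s.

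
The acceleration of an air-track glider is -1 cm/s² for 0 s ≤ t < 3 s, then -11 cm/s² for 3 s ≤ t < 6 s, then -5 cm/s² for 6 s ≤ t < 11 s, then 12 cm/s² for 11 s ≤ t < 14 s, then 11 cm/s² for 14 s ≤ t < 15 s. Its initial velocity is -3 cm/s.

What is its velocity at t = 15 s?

-17 cm/s

Δv equals the area under the a-t graph; then v = v₀ + Δv.
0–3 s: -1 × 3 = -3 cm/s
3–6 s: -11 × 3 = -33 cm/s
6–11 s: -5 × 5 = -25 cm/s
11–14 s: 12 × 3 = 36 cm/s
14–15 s: 11 × 1 = 11 cm/s
Δv = -14 cm/s, so v(15) = -3 + (-14) = -17 cm/s.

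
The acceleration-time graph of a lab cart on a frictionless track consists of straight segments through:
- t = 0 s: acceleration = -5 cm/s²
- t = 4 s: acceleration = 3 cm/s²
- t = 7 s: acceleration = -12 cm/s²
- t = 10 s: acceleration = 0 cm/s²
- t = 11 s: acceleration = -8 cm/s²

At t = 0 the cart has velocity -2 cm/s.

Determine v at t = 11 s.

-41.5 cm/s

Δv equals the area under the a-t graph; then v = v₀ + Δv.
0–4 s: ½(-5 + 3)(4) = -4 cm/s
4–7 s: ½(3 + -12)(3) = -13.5 cm/s
7–10 s: ½(-12 + 0)(3) = -18 cm/s
10–11 s: ½(0 + -8)(1) = -4 cm/s
Δv = -39.5 cm/s, so v(11) = -2 + (-39.5) = -41.5 cm/s.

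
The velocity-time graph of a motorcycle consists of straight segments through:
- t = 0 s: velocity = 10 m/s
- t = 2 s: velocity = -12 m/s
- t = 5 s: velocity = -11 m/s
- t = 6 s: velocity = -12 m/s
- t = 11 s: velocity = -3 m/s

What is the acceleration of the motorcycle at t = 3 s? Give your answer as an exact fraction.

1/3 m/s²

Acceleration is the slope of the v-t graph on 2–5 s: (-11 − -12)/(5 − 2) = 1/3 m/s².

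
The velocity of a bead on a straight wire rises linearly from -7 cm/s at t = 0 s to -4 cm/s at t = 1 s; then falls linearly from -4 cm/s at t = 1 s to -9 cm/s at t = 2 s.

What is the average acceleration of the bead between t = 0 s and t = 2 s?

Average acceleration = Δv/Δt = (-9 − -7)/(2 − 0) = -1 cm/s².

-1 cm/s²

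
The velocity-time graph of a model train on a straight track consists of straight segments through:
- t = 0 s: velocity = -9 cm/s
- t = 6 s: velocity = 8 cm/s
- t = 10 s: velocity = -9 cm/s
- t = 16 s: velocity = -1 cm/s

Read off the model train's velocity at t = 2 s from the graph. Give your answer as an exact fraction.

-10/3 cm/s

On 0–6 s the graph is linear from -9 to 8 cm/s: v(2) = -9 + (8 − -9)·(2 − 0)/(6 − 0) = -10/3 cm/s.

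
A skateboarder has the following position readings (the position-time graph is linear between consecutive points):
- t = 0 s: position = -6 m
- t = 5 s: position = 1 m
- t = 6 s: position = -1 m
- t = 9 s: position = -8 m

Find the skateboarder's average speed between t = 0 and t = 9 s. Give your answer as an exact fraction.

16/9 m/s

Average speed = (total path length)/(elapsed time); on a piecewise-linear x-t graph the path length is Σ|Δx|.
0–5 s: |Δx| = |1 − -6| = 7 m
5–6 s: |Δx| = |-1 − 1| = 2 m
6–9 s: |Δx| = |-8 − -1| = 7 m
Total path = 16 m; average speed = 16/9 = 16/9 m/s.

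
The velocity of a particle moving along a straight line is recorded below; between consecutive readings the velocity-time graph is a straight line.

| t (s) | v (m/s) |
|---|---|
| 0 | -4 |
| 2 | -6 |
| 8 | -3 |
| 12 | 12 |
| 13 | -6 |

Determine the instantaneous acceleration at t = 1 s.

-1 m/s²

Acceleration is the slope of the v-t graph on 0–2 s: (-6 − -4)/(2 − 0) = -1 m/s².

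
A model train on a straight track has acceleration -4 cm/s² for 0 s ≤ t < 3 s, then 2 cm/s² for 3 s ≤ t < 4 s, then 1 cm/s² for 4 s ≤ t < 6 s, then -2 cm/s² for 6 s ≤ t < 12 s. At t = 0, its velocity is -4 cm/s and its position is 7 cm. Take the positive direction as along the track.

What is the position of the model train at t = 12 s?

-172 cm

On each constant-a segment, Δv = aΔt and Δx = v₀Δt + ½aΔt²; chain segment to segment.
0–3 s: v starts -4 cm/s; Δx = -4·3 + ½·-4·3² = -30 cm; v ends -16 cm/s.
3–4 s: v starts -16 cm/s; Δx = -16·1 + ½·2·1² = -15 cm; v ends -14 cm/s.
4–6 s: v starts -14 cm/s; Δx = -14·2 + ½·1·2² = -26 cm; v ends -12 cm/s.
6–12 s: v starts -12 cm/s; Δx = -12·6 + ½·-2·6² = -108 cm; v ends -24 cm/s.
x(12) = 7 + Σ Δx = -172 cm.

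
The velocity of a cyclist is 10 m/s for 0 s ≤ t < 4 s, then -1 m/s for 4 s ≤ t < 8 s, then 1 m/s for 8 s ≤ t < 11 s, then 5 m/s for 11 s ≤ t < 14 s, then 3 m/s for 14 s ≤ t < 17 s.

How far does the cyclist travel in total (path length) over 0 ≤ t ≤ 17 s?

Distance (not displacement) is the total path length: add the absolute areas under v-t.
0–4 s: |10| × 4 = 40 m
4–8 s: |-1| × 4 = 4 m
8–11 s: |1| × 3 = 3 m
11–14 s: |5| × 3 = 15 m
14–17 s: |3| × 3 = 9 m
Total distance = 71 m

71 m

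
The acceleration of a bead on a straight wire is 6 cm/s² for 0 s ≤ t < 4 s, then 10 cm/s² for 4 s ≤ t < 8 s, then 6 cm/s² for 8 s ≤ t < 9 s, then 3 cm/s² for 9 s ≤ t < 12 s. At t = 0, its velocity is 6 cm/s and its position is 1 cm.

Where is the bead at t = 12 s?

On each constant-a segment, Δv = aΔt and Δx = v₀Δt + ½aΔt²; chain segment to segment.
0–4 s: v starts 6 cm/s; Δx = 6·4 + ½·6·4² = 72 cm; v ends 30 cm/s.
4–8 s: v starts 30 cm/s; Δx = 30·4 + ½·10·4² = 200 cm; v ends 70 cm/s.
8–9 s: v starts 70 cm/s; Δx = 70·1 + ½·6·1² = 73 cm; v ends 76 cm/s.
9–12 s: v starts 76 cm/s; Δx = 76·3 + ½·3·3² = 241.5 cm; v ends 85 cm/s.
x(12) = 1 + Σ Δx = 587.5 cm.

587.5 cm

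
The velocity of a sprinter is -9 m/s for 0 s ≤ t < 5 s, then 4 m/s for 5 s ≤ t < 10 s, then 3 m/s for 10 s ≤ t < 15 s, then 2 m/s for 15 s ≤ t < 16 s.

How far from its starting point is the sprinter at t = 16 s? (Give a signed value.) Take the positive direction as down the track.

Displacement is the signed area under the v-t curve.
0–5 s: -9 × 5 = -45 m
5–10 s: 4 × 5 = 20 m
10–15 s: 3 × 5 = 15 m
15–16 s: 2 × 1 = 2 m
Net displacement = -8 m

-8 m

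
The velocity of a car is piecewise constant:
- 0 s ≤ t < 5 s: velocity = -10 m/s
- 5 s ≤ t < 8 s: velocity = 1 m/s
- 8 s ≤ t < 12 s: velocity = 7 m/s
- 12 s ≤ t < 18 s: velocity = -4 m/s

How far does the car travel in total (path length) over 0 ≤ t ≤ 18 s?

Total distance travelled is ∫|v| dt — sum the magnitudes of each area piece.
0–5 s: |-10| × 5 = 50 m
5–8 s: |1| × 3 = 3 m
8–12 s: |7| × 4 = 28 m
12–18 s: |-4| × 6 = 24 m
Total distance = 105 m

105 m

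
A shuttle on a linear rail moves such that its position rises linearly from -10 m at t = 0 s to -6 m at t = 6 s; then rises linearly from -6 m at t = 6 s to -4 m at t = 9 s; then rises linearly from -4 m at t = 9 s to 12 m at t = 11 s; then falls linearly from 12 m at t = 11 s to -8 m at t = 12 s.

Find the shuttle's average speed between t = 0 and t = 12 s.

3.5 m/s

Average speed = (total path length)/(elapsed time); on a piecewise-linear x-t graph the path length is Σ|Δx|.
0–6 s: |Δx| = |-6 − -10| = 4 m
6–9 s: |Δx| = |-4 − -6| = 2 m
9–11 s: |Δx| = |12 − -4| = 16 m
11–12 s: |Δx| = |-8 − 12| = 20 m
Total path = 42 m; average speed = 42/12 = 3.5 m/s.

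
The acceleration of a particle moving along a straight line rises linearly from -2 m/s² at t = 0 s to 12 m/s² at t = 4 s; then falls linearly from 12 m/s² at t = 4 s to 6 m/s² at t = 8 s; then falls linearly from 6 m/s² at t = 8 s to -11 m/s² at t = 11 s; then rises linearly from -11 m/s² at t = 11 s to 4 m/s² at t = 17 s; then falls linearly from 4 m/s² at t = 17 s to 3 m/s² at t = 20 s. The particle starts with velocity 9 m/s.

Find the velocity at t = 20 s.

47 m/s

Δv equals the area under the a-t graph; then v = v₀ + Δv.
0–4 s: ½(-2 + 12)(4) = 20 m/s
4–8 s: ½(12 + 6)(4) = 36 m/s
8–11 s: ½(6 + -11)(3) = -7.5 m/s
11–17 s: ½(-11 + 4)(6) = -21 m/s
17–20 s: ½(4 + 3)(3) = 10.5 m/s
Δv = 38 m/s, so v(20) = 9 + (38) = 47 m/s.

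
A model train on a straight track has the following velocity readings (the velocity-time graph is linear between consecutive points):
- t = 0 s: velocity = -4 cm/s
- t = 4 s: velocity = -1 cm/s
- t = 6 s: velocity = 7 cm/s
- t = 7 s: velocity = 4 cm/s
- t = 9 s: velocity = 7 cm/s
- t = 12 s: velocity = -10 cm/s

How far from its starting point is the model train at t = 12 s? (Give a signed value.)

Displacement is the signed area under the v-t curve.
0–4 s: ½(-4 + -1)(4) = -10 cm
4–6 s: ½(-1 + 7)(2) = 6 cm
6–7 s: ½(7 + 4)(1) = 5.5 cm
7–9 s: ½(4 + 7)(2) = 11 cm
9–12 s: ½(7 + -10)(3) = -4.5 cm
Net displacement = 8 cm

8 cm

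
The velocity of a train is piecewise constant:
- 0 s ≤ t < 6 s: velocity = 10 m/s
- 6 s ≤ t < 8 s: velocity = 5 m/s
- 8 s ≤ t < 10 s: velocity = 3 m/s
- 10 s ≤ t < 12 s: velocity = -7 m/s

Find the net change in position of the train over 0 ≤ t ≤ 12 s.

62 m

Displacement is the signed area under the v-t curve.
0–6 s: 10 × 6 = 60 m
6–8 s: 5 × 2 = 10 m
8–10 s: 3 × 2 = 6 m
10–12 s: -7 × 2 = -14 m
Net displacement = 62 m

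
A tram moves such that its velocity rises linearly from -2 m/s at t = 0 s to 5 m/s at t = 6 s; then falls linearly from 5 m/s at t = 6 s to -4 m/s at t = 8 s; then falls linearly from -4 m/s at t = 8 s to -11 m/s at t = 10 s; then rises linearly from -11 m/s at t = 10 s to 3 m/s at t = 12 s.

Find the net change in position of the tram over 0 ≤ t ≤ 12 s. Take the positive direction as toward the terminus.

-13 m

Net displacement equals the area under the velocity-time graph (areas below the axis count negative).
0–6 s: ½(-2 + 5)(6) = 9 m
6–8 s: ½(5 + -4)(2) = 1 m
8–10 s: ½(-4 + -11)(2) = -15 m
10–12 s: ½(-11 + 3)(2) = -8 m
Net displacement = -13 m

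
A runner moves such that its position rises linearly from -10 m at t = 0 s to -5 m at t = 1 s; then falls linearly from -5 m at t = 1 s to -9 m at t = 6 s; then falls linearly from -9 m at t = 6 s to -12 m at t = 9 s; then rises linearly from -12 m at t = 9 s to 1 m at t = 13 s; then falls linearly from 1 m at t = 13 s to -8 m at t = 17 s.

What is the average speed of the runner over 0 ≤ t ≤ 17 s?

2 m/s

Average speed = (total path length)/(elapsed time); on a piecewise-linear x-t graph the path length is Σ|Δx|.
0–1 s: |Δx| = |-5 − -10| = 5 m
1–6 s: |Δx| = |-9 − -5| = 4 m
6–9 s: |Δx| = |-12 − -9| = 3 m
9–13 s: |Δx| = |1 − -12| = 13 m
13–17 s: |Δx| = |-8 − 1| = 9 m
Total path = 34 m; average speed = 34/17 = 2 m/s.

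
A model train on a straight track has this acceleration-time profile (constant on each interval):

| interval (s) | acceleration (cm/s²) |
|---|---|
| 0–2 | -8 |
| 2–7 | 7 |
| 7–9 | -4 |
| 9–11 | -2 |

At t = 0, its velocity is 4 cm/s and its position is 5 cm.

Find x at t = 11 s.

On each constant-a segment, Δv = aΔt and Δx = v₀Δt + ½aΔt²; chain segment to segment.
0–2 s: v starts 4 cm/s; Δx = 4·2 + ½·-8·2² = -8 cm; v ends -12 cm/s.
2–7 s: v starts -12 cm/s; Δx = -12·5 + ½·7·5² = 27.5 cm; v ends 23 cm/s.
7–9 s: v starts 23 cm/s; Δx = 23·2 + ½·-4·2² = 38 cm; v ends 15 cm/s.
9–11 s: v starts 15 cm/s; Δx = 15·2 + ½·-2·2² = 26 cm; v ends 11 cm/s.
x(11) = 5 + Σ Δx = 88.5 cm.

88.5 cm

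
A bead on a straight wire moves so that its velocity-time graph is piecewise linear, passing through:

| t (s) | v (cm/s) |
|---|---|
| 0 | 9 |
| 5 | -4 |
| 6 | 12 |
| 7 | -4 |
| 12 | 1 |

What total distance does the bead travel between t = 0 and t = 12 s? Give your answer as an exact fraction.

483/13 cm

Total distance travelled is ∫|v| dt — sum the magnitudes of each area piece.
0–5 s: v = 0 at t = 45/13 s; triangle areas 405/26 + 40/13 = 485/26 cm
5–6 s: v = 0 at t = 5.25 s; triangle areas 0.5 + 4.5 = 5 cm
6–7 s: v = 0 at t = 6.75 s; triangle areas 4.5 + 0.5 = 5 cm
7–12 s: v = 0 at t = 11 s; triangle areas 8 + 0.5 = 8.5 cm
Total distance = 483/13 cm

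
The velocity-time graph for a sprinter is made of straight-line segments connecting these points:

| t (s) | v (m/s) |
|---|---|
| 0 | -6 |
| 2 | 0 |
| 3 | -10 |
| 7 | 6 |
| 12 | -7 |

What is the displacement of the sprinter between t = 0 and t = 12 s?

Displacement is the signed area under the v-t curve.
0–2 s: ½(-6 + 0)(2) = -6 m
2–3 s: ½(0 + -10)(1) = -5 m
3–7 s: ½(-10 + 6)(4) = -8 m
7–12 s: ½(6 + -7)(5) = -2.5 m
Net displacement = -21.5 m

-21.5 m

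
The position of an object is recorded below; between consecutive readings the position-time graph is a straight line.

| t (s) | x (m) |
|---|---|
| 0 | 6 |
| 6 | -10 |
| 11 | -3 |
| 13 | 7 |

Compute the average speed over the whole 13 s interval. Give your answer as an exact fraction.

33/13 m/s

Average speed = (total path length)/(elapsed time); on a piecewise-linear x-t graph the path length is Σ|Δx|.
0–6 s: |Δx| = |-10 − 6| = 16 m
6–11 s: |Δx| = |-3 − -10| = 7 m
11–13 s: |Δx| = |7 − -3| = 10 m
Total path = 33 m; average speed = 33/13 = 33/13 m/s.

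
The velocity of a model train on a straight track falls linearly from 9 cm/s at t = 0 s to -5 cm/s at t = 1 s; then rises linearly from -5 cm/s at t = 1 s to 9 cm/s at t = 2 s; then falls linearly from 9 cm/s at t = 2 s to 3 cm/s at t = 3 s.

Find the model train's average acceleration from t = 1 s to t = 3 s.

4 cm/s²

Average acceleration = Δv/Δt = (3 − -5)/(3 − 1) = 4 cm/s².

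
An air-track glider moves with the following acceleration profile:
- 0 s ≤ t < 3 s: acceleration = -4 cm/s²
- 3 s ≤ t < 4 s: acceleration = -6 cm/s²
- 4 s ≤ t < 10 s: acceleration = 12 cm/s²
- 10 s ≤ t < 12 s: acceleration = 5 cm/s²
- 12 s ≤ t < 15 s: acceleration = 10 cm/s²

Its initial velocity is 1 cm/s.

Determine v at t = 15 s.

95 cm/s

Δv equals the area under the a-t graph; then v = v₀ + Δv.
0–3 s: -4 × 3 = -12 cm/s
3–4 s: -6 × 1 = -6 cm/s
4–10 s: 12 × 6 = 72 cm/s
10–12 s: 5 × 2 = 10 cm/s
12–15 s: 10 × 3 = 30 cm/s
Δv = 94 cm/s, so v(15) = 1 + (94) = 95 cm/s.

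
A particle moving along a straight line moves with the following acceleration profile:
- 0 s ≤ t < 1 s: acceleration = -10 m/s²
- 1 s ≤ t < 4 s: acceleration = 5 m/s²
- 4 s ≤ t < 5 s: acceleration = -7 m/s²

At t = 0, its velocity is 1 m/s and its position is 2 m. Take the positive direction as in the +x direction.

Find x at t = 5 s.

-4 m

On each constant-a segment, Δv = aΔt and Δx = v₀Δt + ½aΔt²; chain segment to segment.
0–1 s: v starts 1 m/s; Δx = 1·1 + ½·-10·1² = -4 m; v ends -9 m/s.
1–4 s: v starts -9 m/s; Δx = -9·3 + ½·5·3² = -4.5 m; v ends 6 m/s.
4–5 s: v starts 6 m/s; Δx = 6·1 + ½·-7·1² = 2.5 m; v ends -1 m/s.
x(5) = 2 + Σ Δx = -4 m.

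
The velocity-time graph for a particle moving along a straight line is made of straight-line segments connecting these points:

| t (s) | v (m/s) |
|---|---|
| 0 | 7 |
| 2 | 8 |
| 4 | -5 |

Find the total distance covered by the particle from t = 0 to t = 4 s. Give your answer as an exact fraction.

Total distance travelled is ∫|v| dt — sum the magnitudes of each area piece.
0–2 s: |½(7 + 8)(2)| = 15 m
2–4 s: v = 0 at t = 42/13 s; triangle areas 64/13 + 25/13 = 89/13 m
Total distance = 284/13 m

284/13 m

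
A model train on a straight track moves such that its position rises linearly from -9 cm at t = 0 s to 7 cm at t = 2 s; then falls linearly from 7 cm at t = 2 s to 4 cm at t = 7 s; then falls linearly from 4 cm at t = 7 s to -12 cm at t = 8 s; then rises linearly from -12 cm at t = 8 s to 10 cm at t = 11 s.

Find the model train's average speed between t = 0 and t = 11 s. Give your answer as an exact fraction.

Average speed = (total path length)/(elapsed time); on a piecewise-linear x-t graph the path length is Σ|Δx|.
0–2 s: |Δx| = |7 − -9| = 16 cm
2–7 s: |Δx| = |4 − 7| = 3 cm
7–8 s: |Δx| = |-12 − 4| = 16 cm
8–11 s: |Δx| = |10 − -12| = 22 cm
Total path = 57 cm; average speed = 57/11 = 57/11 cm/s.

57/11 cm/s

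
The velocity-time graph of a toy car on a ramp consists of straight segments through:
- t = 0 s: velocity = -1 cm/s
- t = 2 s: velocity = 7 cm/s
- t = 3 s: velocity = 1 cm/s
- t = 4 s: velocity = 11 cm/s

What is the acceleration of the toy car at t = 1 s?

Acceleration is the slope of the v-t graph on 0–2 s: (7 − -1)/(2 − 0) = 4 cm/s².

4 cm/s²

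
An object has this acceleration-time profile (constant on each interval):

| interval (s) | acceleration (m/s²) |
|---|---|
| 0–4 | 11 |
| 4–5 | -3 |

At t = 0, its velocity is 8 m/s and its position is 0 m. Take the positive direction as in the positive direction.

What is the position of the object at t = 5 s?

170.5 m

On each constant-a segment, Δv = aΔt and Δx = v₀Δt + ½aΔt²; chain segment to segment.
0–4 s: v starts 8 m/s; Δx = 8·4 + ½·11·4² = 120 m; v ends 52 m/s.
4–5 s: v starts 52 m/s; Δx = 52·1 + ½·-3·1² = 50.5 m; v ends 49 m/s.
x(5) = 0 + Σ Δx = 170.5 m.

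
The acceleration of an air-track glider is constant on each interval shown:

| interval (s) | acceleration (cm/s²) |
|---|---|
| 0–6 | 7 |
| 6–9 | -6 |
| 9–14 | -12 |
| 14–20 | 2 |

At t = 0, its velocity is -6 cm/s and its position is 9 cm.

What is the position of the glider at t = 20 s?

-96 cm

On each constant-a segment, Δv = aΔt and Δx = v₀Δt + ½aΔt²; chain segment to segment.
0–6 s: v starts -6 cm/s; Δx = -6·6 + ½·7·6² = 90 cm; v ends 36 cm/s.
6–9 s: v starts 36 cm/s; Δx = 36·3 + ½·-6·3² = 81 cm; v ends 18 cm/s.
9–14 s: v starts 18 cm/s; Δx = 18·5 + ½·-12·5² = -60 cm; v ends -42 cm/s.
14–20 s: v starts -42 cm/s; Δx = -42·6 + ½·2·6² = -216 cm; v ends -30 cm/s.
x(20) = 9 + Σ Δx = -96 cm.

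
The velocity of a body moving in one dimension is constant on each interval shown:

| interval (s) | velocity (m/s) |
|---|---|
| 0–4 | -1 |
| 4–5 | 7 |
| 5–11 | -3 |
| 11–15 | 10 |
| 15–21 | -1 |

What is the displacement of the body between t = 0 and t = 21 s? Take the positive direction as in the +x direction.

Net displacement equals the area under the velocity-time graph (areas below the axis count negative).
0–4 s: -1 × 4 = -4 m
4–5 s: 7 × 1 = 7 m
5–11 s: -3 × 6 = -18 m
11–15 s: 10 × 4 = 40 m
15–21 s: -1 × 6 = -6 m
Net displacement = 19 m

19 m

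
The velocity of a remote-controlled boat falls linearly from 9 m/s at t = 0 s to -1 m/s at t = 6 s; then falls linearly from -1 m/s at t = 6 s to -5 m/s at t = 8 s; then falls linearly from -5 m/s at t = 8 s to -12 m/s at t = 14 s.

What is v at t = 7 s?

-3 m/s

On 6–8 s the graph is linear from -1 to -5 m/s: v(7) = -1 + (-5 − -1)·(7 − 6)/(8 − 6) = -3 m/s.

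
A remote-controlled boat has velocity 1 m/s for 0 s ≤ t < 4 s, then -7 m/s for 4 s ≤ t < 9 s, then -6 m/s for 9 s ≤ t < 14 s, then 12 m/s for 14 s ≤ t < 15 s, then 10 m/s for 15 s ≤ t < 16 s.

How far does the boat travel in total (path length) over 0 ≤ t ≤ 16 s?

91 m

Distance (not displacement) is the total path length: add the absolute areas under v-t.
0–4 s: |1| × 4 = 4 m
4–9 s: |-7| × 5 = 35 m
9–14 s: |-6| × 5 = 30 m
14–15 s: |12| × 1 = 12 m
15–16 s: |10| × 1 = 10 m
Total distance = 91 m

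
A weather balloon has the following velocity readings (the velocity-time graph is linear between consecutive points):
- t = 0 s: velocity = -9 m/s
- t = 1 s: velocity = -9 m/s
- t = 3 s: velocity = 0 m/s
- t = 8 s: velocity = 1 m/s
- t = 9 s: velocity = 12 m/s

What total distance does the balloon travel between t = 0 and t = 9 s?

27 m

Total distance travelled is ∫|v| dt — sum the magnitudes of each area piece.
0–1 s: |-9| × 1 = 9 m
1–3 s: |½(-9 + 0)(2)| = 9 m
3–8 s: |½(0 + 1)(5)| = 2.5 m
8–9 s: |½(1 + 12)(1)| = 6.5 m
Total distance = 27 m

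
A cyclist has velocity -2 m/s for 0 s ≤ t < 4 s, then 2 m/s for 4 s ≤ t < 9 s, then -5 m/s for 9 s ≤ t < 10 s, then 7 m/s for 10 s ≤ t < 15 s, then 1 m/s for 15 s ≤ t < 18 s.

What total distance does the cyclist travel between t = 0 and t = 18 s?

Total distance travelled is ∫|v| dt — sum the magnitudes of each area piece.
0–4 s: |-2| × 4 = 8 m
4–9 s: |2| × 5 = 10 m
9–10 s: |-5| × 1 = 5 m
10–15 s: |7| × 5 = 35 m
15–18 s: |1| × 3 = 3 m
Total distance = 61 m

61 m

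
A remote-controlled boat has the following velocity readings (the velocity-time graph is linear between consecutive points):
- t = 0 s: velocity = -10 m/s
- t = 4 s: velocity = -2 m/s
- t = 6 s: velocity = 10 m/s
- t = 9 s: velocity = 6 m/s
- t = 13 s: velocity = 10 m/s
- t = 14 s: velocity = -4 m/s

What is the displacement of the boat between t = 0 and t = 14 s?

43 m

Net displacement equals the area under the velocity-time graph (areas below the axis count negative).
0–4 s: ½(-10 + -2)(4) = -24 m
4–6 s: ½(-2 + 10)(2) = 8 m
6–9 s: ½(10 + 6)(3) = 24 m
9–13 s: ½(6 + 10)(4) = 32 m
13–14 s: ½(10 + -4)(1) = 3 m
Net displacement = 43 m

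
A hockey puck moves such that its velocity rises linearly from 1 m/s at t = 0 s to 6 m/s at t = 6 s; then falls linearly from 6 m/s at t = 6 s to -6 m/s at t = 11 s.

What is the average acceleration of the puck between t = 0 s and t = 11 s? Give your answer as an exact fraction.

-7/11 m/s²

Average acceleration = Δv/Δt = (-6 − 1)/(11 − 0) = -7/11 m/s².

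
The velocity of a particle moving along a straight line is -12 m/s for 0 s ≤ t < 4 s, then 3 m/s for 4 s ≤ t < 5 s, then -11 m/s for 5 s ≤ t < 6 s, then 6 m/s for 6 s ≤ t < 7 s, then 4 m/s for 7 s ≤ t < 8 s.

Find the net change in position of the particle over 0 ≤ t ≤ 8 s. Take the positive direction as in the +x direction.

Displacement is the signed area under the v-t curve.
0–4 s: -12 × 4 = -48 m
4–5 s: 3 × 1 = 3 m
5–6 s: -11 × 1 = -11 m
6–7 s: 6 × 1 = 6 m
7–8 s: 4 × 1 = 4 m
Net displacement = -46 m

-46 m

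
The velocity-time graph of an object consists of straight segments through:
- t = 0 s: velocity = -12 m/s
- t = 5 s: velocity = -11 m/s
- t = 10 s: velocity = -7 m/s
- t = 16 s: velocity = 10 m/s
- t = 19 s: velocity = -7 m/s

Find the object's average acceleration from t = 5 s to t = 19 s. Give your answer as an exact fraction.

Average acceleration = Δv/Δt = (-7 − -11)/(19 − 5) = 2/7 m/s².

2/7 m/s²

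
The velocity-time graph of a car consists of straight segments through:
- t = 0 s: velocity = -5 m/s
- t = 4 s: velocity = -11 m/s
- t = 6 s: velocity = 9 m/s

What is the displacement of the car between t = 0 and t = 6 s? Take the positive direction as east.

Displacement is the signed area under the v-t curve.
0–4 s: ½(-5 + -11)(4) = -32 m
4–6 s: ½(-11 + 9)(2) = -2 m
Net displacement = -34 m

-34 m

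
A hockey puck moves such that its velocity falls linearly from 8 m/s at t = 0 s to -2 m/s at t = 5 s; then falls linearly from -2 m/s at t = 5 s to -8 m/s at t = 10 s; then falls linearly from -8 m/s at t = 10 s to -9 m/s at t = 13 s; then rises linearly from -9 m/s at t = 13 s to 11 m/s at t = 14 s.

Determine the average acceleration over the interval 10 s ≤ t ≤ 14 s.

Average acceleration = Δv/Δt = (11 − -8)/(14 − 10) = 4.75 m/s².

4.75 m/s²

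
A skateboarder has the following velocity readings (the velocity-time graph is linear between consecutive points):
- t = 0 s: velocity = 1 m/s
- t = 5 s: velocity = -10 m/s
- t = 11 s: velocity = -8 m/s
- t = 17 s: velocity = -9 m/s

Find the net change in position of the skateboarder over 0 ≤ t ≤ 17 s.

Net displacement equals the area under the velocity-time graph (areas below the axis count negative).
0–5 s: ½(1 + -10)(5) = -22.5 m
5–11 s: ½(-10 + -8)(6) = -54 m
11–17 s: ½(-8 + -9)(6) = -51 m
Net displacement = -127.5 m

-127.5 m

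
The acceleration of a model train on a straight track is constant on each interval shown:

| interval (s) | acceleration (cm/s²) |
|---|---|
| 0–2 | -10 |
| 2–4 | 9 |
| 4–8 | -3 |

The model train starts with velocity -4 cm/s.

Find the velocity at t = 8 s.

Δv equals the area under the a-t graph; then v = v₀ + Δv.
0–2 s: -10 × 2 = -20 cm/s
2–4 s: 9 × 2 = 18 cm/s
4–8 s: -3 × 4 = -12 cm/s
Δv = -14 cm/s, so v(8) = -4 + (-14) = -18 cm/s.

-18 cm/s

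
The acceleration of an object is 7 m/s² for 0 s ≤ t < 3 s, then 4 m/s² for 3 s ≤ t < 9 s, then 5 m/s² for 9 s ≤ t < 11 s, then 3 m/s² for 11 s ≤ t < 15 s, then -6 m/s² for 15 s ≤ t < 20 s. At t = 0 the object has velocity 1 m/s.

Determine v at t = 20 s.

38 m/s

Δv equals the area under the a-t graph; then v = v₀ + Δv.
0–3 s: 7 × 3 = 21 m/s
3–9 s: 4 × 6 = 24 m/s
9–11 s: 5 × 2 = 10 m/s
11–15 s: 3 × 4 = 12 m/s
15–20 s: -6 × 5 = -30 m/s
Δv = 37 m/s, so v(20) = 1 + (37) = 38 m/s.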